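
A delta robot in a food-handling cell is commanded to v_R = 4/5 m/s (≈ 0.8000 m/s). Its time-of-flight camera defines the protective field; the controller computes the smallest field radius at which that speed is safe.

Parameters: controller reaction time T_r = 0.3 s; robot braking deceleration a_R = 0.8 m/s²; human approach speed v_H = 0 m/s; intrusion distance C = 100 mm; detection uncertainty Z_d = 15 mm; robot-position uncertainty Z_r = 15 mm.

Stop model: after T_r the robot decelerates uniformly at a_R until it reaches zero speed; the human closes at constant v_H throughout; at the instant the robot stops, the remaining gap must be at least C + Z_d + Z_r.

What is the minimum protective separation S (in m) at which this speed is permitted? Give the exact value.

T_s = v_R/a_R = (4/5)/(4/5) = 1.0000 s
robot covers v_R·T_r = 0.8000·0.3000 = 0.2400 m before braking
robot under decel: 0.8000²/(2·0.8000) = 0.4000 m
human over T_r+T_s: 0.0000·(0.3000+1.0000) = 0.0000 m
margins: 0.1000+0.0150+0.0150 = 0.1300 m
S_min ≈ 0.2400+0.4000+0.0000+0.1300  ⇒  S_min = 77/100 m

S_min = 77/100 m = 0.7700 m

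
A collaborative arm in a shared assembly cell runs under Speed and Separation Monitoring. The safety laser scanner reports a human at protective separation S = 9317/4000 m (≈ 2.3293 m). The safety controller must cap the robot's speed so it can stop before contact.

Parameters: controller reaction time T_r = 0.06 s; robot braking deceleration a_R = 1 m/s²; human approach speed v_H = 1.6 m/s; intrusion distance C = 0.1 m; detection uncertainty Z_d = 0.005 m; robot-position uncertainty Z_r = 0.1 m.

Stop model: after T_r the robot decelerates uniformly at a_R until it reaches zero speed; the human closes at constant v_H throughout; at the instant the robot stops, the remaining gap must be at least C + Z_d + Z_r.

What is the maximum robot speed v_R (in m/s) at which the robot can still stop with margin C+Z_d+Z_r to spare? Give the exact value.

v_R_max = 19/20 m/s = 0.9500 m/s

collect terms ⇒ (1/2)·v_R² + (83/50)·v_R + (-8113/4000) = 0
  disc = (83/50)² − 4·(1/2)·(-8113/4000) = 68121/10000 ; √disc = 261/100
  v_R = (−(83/50) + 261/100) / (2·(1/2)) = 19/20 m/s
check:
stop time T_s = (19/20)/1 = 0.9500 s
robot covers v_R·T_r = 0.9500·0.0600 = 0.0570 m before braking
braking distance = 0.9500²/(2·1.0000) = 0.4512 m
human closes 1.6000·1.0100 = 1.6160 m
C+Z_d+Z_r = 0.1000+0.0050+0.1000 = 0.2050 m
sum ≈ 0.0570+0.4512+1.6160+0.2050 ≈ 2.3293 m = S ✓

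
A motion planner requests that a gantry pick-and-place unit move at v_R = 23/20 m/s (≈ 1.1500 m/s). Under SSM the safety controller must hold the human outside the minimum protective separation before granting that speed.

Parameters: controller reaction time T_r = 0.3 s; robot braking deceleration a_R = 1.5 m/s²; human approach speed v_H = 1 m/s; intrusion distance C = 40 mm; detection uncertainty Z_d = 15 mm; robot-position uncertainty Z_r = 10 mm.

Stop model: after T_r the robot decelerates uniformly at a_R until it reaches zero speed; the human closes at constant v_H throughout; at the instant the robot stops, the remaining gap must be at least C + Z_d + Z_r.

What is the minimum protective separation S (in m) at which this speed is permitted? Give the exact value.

stop time T_s = (23/20)/(3/2) = 0.7667 s
robot covers v_R·T_r = 1.1500·0.3000 = 0.3450 m before braking
braking distance = 1.1500²/(2·1.5000) = 0.4408 m
person approaches 1.0000·(0.3000+0.7667) = 1.0667 m
margins: 0.0400+0.0150+0.0100 = 0.0650 m
S_min ≈ 0.3450+0.4408+1.0667+0.0650  ⇒  S_min = 767/400 m

S_min = 767/400 m = 1.9175 m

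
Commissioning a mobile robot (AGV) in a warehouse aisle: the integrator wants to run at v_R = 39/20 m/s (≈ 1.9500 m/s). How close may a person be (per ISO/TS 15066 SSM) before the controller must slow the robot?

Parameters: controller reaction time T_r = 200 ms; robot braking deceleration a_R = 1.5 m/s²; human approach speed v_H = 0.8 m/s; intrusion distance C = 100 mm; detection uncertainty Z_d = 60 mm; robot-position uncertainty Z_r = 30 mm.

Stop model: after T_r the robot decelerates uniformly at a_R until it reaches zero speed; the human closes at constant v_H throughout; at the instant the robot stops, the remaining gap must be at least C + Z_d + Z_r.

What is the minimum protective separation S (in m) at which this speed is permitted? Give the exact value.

S_min = 1219/400 m = 3.0475 m

braking lasts T_s = (39/20)/(3/2) = 1.3000 s
robot covers v_R·T_r = 1.9500·0.2000 = 0.3900 m before braking
robot covers 1.9500·1.3000 − ½·1.5000·1.3000² = 1.2675 m while stopping
person approaches 0.8000·(0.2000+1.3000) = 1.2000 m
residual clearance needed = 0.1000+0.0600+0.0300 = 0.1900 m
S_min ≈ 0.3900+1.2675+1.2000+0.1900  ⇒  S_min = 1219/400 m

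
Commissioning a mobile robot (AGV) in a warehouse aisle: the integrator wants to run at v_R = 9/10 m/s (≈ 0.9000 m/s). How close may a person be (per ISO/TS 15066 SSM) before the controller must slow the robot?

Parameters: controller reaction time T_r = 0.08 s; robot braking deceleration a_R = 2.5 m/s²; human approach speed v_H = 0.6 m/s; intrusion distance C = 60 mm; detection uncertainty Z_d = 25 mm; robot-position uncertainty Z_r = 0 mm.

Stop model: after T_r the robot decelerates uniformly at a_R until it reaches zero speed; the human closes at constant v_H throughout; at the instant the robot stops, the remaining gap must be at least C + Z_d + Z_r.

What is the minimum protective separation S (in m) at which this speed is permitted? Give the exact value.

S_min = 583/1000 m = 0.5830 m

T_s = v_R/a_R = (9/10)/(5/2) = 0.3600 s
reaction-phase robot travel = 0.9000·0.0800 = 0.0720 m
robot under decel: 0.9000²/(2·2.5000) = 0.1620 m
human closes 0.6000·0.4400 = 0.2640 m
residual clearance needed = 0.0600+0.0250+0.0000 = 0.0850 m
S_min ≈ 0.0720+0.1620+0.2640+0.0850  ⇒  S_min = 583/1000 m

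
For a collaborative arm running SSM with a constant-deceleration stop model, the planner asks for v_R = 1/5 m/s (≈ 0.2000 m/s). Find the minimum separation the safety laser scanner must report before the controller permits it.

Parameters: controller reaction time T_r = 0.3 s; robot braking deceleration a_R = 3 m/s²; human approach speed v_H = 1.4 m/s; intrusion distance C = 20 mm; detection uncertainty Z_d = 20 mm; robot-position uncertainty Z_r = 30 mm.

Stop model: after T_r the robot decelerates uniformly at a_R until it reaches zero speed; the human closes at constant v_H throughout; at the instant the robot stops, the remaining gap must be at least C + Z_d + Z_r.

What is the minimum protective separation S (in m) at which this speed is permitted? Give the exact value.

S_min = 13/20 m = 0.6500 m

stop time T_s = (1/5)/3 = 0.0667 s
reaction-phase robot travel = 0.2000·0.3000 = 0.0600 m
braking distance = 0.2000²/(2·3.0000) = 0.0067 m
person approaches 1.4000·(0.3000+0.0667) = 0.5133 m
residual clearance needed = 0.0200+0.0200+0.0300 = 0.0700 m
S_min ≈ 0.0600+0.0067+0.5133+0.0700  ⇒  S_min = 13/20 m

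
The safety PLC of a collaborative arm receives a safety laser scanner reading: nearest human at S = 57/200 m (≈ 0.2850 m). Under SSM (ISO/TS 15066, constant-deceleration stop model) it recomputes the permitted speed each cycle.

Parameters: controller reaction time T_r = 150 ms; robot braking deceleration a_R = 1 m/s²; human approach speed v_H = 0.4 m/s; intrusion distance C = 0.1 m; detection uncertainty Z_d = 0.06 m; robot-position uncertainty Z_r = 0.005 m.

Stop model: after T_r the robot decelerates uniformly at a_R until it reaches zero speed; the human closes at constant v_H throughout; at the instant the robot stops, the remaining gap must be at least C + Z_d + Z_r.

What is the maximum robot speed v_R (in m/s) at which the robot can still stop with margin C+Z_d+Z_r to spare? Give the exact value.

at the boundary: (1/2)·v² + (11/20)·v + (-3/50) = 0
  disc = (11/20)² − 4·(1/2)·(-3/50) = 169/400 ; √disc = 13/20
  v_R = (−(11/20) + 13/20) / (2·(1/2)) = 1/10 m/s
check:
T_s = v_R/a_R = (1/10)/1 = 0.1000 s
robot in T_r: 0.1000·0.1500 = 0.0150 m
robot under decel: 0.1000²/(2·1.0000) = 0.0050 m
person approaches 0.4000·(0.1500+0.1000) = 0.1000 m
residual clearance needed = 0.1000+0.0600+0.0050 = 0.1650 m
sum ≈ 0.0150+0.0050+0.1000+0.1650 ≈ 0.2850 m = S ✓

v_R_max = 1/10 m/s = 0.1000 m/s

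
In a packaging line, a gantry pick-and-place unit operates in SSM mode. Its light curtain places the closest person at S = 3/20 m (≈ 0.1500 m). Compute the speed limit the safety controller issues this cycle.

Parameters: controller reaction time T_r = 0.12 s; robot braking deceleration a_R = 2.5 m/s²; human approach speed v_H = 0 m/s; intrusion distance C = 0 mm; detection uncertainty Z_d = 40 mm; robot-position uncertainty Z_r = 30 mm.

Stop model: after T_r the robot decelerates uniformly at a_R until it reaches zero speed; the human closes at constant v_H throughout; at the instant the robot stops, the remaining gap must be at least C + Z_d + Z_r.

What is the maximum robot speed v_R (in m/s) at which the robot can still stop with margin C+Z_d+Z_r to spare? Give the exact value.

v_R_max = 2/5 m/s = 0.4000 m/s

quadratic (1/5)·v² + (3/25)·v + (-2/25) = 0
  disc = (3/25)² − 4·(1/5)·(-2/25) = 49/625 ; √disc = 7/25
  v_R = (−(3/25) + 7/25) / (2·(1/5)) = 2/5 m/s
check:
braking lasts T_s = (2/5)/(5/2) = 0.1600 s
robot covers v_R·T_r = 0.4000·0.1200 = 0.0480 m before braking
robot covers 0.4000·0.1600 − ½·2.5000·0.1600² = 0.0320 m while stopping
person approaches 0.0000·(0.1200+0.1600) = 0.0000 m
margins: 0.0000+0.0400+0.0300 = 0.0700 m
sum ≈ 0.0480+0.0320+0.0000+0.0700 ≈ 0.1500 m = S ✓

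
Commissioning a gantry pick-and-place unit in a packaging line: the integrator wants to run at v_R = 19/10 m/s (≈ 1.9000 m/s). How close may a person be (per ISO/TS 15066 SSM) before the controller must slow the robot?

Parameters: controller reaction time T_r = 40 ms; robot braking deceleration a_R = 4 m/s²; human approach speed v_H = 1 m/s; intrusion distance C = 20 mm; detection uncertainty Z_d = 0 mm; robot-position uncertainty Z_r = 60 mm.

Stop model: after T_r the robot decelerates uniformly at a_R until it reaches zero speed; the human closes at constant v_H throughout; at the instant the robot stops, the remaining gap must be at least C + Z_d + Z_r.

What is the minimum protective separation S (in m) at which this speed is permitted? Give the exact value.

stop time T_s = (19/10)/4 = 0.4750 s
reaction-phase robot travel = 1.9000·0.0400 = 0.0760 m
braking distance = 1.9000²/(2·4.0000) = 0.4512 m
human over T_r+T_s: 1.0000·(0.0400+0.4750) = 0.5150 m
margins: 0.0200+0.0000+0.0600 = 0.0800 m
S_min ≈ 0.0760+0.4512+0.5150+0.0800  ⇒  S_min = 4489/4000 m

S_min = 4489/4000 m = 1.1222 m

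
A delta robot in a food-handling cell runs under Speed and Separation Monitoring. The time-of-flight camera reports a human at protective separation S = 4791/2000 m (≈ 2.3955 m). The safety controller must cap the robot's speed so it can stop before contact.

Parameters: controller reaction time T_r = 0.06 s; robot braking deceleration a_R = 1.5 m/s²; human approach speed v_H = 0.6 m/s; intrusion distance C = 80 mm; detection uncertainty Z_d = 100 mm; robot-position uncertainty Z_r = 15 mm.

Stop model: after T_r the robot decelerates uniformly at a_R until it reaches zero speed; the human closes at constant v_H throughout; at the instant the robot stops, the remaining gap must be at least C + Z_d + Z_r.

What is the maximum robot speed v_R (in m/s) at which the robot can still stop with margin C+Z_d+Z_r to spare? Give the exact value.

collect terms ⇒ (1/3)·v_R² + (23/50)·v_R + (-4329/2000) = 0
  disc = (23/50)² − 4·(1/3)·(-4329/2000) = 1936/625 ; √disc = 44/25
  v_R = (−(23/50) + 44/25) / (2·(1/3)) = 39/20 m/s
check:
stop time T_s = (39/20)/(3/2) = 1.3000 s
reaction-phase robot travel = 1.9500·0.0600 = 0.1170 m
robot under decel: 1.9500²/(2·1.5000) = 1.2675 m
human closes 0.6000·1.3600 = 0.8160 m
residual clearance needed = 0.0800+0.1000+0.0150 = 0.1950 m
sum ≈ 0.1170+1.2675+0.8160+0.1950 ≈ 2.3955 m = S ✓

v_R_max = 39/20 m/s = 1.9500 m/s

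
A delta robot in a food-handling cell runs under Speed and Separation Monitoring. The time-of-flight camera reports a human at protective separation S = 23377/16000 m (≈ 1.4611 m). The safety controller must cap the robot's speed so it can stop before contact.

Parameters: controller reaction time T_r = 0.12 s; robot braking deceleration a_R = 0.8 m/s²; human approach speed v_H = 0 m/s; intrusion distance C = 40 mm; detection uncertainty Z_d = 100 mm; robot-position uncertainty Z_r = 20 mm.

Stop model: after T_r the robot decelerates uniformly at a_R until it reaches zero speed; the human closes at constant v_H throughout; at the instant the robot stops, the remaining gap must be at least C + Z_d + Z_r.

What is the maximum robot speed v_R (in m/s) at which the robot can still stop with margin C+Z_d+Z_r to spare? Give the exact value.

collect terms ⇒ (5/8)·v_R² + (3/25)·v_R + (-20817/16000) = 0
  disc = (3/25)² − 4·(5/8)·(-20817/16000) = 522729/160000 ; √disc = 723/400
  v_R = (−(3/25) + 723/400) / (2·(5/8)) = 27/20 m/s
check:
stop time T_s = (27/20)/(4/5) = 1.6875 s
robot covers v_R·T_r = 1.3500·0.1200 = 0.1620 m before braking
robot under decel: 1.3500²/(2·0.8000) = 1.1391 m
human over T_r+T_s: 0.0000·(0.1200+1.6875) = 0.0000 m
margins: 0.0400+0.1000+0.0200 = 0.1600 m
sum ≈ 0.1620+1.1391+0.0000+0.1600 ≈ 1.4611 m = S ✓

v_R_max = 27/20 m/s = 1.3500 m/s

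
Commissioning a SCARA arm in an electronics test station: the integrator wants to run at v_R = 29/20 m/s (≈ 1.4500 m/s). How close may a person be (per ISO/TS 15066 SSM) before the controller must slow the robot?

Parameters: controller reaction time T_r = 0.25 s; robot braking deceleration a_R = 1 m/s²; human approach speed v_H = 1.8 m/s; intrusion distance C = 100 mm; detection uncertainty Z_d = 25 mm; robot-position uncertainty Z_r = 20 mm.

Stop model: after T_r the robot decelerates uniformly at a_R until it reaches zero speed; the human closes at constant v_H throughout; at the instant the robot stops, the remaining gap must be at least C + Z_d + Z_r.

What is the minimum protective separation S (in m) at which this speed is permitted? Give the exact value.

S_min = 739/160 m = 4.6188 m

T_s = v_R/a_R = (29/20)/1 = 1.4500 s
robot covers v_R·T_r = 1.4500·0.2500 = 0.3625 m before braking
robot covers 1.4500·1.4500 − ½·1.0000·1.4500² = 1.0513 m while stopping
human closes 1.8000·1.7000 = 3.0600 m
C+Z_d+Z_r = 0.1000+0.0250+0.0200 = 0.1450 m
S_min ≈ 0.3625+1.0513+3.0600+0.1450  ⇒  S_min = 739/160 m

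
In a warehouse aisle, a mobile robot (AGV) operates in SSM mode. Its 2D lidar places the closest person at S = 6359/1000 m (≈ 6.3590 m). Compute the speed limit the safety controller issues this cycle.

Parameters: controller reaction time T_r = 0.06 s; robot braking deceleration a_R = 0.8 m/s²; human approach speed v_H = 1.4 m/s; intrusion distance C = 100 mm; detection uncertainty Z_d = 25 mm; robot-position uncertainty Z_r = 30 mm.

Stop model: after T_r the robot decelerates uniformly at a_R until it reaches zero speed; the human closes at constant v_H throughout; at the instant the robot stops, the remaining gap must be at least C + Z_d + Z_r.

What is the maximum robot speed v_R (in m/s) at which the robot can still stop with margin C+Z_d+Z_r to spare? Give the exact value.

collect terms ⇒ (5/8)·v_R² + (181/100)·v_R + (-153/25) = 0
  disc = (181/100)² − 4·(5/8)·(-153/25) = 185761/10000 ; √disc = 431/100
  v_R = (−(181/100) + 431/100) / (2·(5/8)) = 2 m/s
check:
T_s = v_R/a_R = 2/(4/5) = 2.5000 s
reaction-phase robot travel = 2.0000·0.0600 = 0.1200 m
robot covers 2.0000·2.5000 − ½·0.8000·2.5000² = 2.5000 m while stopping
human over T_r+T_s: 1.4000·(0.0600+2.5000) = 3.5840 m
C+Z_d+Z_r = 0.1000+0.0250+0.0300 = 0.1550 m
sum ≈ 0.1200+2.5000+3.5840+0.1550 ≈ 6.3590 m = S ✓

v_R_max = 2 m/s = 2.0000 m/s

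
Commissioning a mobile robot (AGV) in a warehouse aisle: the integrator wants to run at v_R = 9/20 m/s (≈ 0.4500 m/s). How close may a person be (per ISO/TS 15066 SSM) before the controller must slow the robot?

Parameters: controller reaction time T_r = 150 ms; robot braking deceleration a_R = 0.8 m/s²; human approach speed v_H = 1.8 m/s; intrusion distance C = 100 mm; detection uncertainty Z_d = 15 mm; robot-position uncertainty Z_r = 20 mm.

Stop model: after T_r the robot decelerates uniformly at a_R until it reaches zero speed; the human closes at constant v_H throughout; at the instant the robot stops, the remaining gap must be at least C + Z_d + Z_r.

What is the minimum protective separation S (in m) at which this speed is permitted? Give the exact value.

S_min = 5157/3200 m = 1.6116 m

braking lasts T_s = (9/20)/(4/5) = 0.5625 s
reaction-phase robot travel = 0.4500·0.1500 = 0.0675 m
robot covers 0.4500·0.5625 − ½·0.8000·0.5625² = 0.1266 m while stopping
human over T_r+T_s: 1.8000·(0.1500+0.5625) = 1.2825 m
margins: 0.1000+0.0150+0.0200 = 0.1350 m
S_min ≈ 0.0675+0.1266+1.2825+0.1350  ⇒  S_min = 5157/3200 m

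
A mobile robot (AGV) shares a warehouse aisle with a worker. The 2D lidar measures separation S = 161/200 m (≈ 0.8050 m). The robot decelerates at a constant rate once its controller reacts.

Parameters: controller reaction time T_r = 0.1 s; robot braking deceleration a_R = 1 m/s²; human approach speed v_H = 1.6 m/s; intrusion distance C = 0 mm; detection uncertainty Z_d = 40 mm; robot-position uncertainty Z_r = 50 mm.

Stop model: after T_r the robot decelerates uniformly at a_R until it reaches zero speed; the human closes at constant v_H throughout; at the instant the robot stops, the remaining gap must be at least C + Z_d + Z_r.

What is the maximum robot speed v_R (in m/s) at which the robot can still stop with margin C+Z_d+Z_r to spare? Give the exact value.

at the boundary: (1/2)·v² + (17/10)·v + (-111/200) = 0
  disc = (17/10)² − 4·(1/2)·(-111/200) = 4 ; √disc = 2
  v_R = (−(17/10) + 2) / (2·(1/2)) = 3/10 m/s
check:
T_s = v_R/a_R = (3/10)/1 = 0.3000 s
reaction-phase robot travel = 0.3000·0.1000 = 0.0300 m
braking distance = 0.3000²/(2·1.0000) = 0.0450 m
person approaches 1.6000·(0.1000+0.3000) = 0.6400 m
C+Z_d+Z_r = 0.0000+0.0400+0.0500 = 0.0900 m
sum ≈ 0.0300+0.0450+0.6400+0.0900 ≈ 0.8050 m = S ✓

v_R_max = 3/10 m/s = 0.3000 m/s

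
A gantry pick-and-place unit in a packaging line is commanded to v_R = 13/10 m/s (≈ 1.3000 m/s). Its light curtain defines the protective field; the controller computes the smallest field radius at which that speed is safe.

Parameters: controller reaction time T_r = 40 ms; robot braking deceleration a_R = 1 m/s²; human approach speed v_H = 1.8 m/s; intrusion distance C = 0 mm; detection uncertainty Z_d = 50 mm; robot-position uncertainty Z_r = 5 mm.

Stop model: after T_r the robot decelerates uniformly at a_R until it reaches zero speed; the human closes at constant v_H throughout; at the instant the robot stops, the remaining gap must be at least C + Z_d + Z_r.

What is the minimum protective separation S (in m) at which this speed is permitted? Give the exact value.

S_min = 841/250 m = 3.3640 m

stop time T_s = (13/10)/1 = 1.3000 s
robot covers v_R·T_r = 1.3000·0.0400 = 0.0520 m before braking
robot covers 1.3000·1.3000 − ½·1.0000·1.3000² = 0.8450 m while stopping
human closes 1.8000·1.3400 = 2.4120 m
residual clearance needed = 0.0000+0.0500+0.0050 = 0.0550 m
S_min ≈ 0.0520+0.8450+2.4120+0.0550  ⇒  S_min = 841/250 m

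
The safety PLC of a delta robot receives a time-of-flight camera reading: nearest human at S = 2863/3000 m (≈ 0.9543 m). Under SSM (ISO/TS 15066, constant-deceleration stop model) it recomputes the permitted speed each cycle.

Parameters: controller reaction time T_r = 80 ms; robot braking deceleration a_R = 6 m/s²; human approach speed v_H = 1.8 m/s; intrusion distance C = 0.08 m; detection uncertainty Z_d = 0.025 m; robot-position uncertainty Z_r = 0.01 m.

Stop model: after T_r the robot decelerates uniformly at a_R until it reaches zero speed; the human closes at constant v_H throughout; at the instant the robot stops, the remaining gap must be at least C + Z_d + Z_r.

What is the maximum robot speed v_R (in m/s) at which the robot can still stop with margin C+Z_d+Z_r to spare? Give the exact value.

collect terms ⇒ (1/12)·v_R² + (19/50)·v_R + (-1043/1500) = 0
  disc = (19/50)² − 4·(1/12)·(-1043/1500) = 2116/5625 ; √disc = 46/75
  v_R = (−(19/50) + 46/75) / (2·(1/12)) = 7/5 m/s
check:
T_s = v_R/a_R = (7/5)/6 = 0.2333 s
robot in T_r: 1.4000·0.0800 = 0.1120 m
braking distance = 1.4000²/(2·6.0000) = 0.1633 m
human closes 1.8000·0.3133 = 0.5640 m
margins: 0.0800+0.0250+0.0100 = 0.1150 m
sum ≈ 0.1120+0.1633+0.5640+0.1150 ≈ 0.9543 m = S ✓

v_R_max = 7/5 m/s = 1.4000 m/s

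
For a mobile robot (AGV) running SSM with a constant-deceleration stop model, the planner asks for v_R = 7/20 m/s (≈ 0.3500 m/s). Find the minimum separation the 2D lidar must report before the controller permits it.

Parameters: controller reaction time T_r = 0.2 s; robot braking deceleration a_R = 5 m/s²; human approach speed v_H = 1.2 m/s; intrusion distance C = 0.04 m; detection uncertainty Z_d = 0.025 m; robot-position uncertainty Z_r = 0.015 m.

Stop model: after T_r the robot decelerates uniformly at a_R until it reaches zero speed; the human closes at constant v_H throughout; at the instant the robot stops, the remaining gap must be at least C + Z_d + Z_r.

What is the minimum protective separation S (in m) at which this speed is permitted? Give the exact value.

S_min = 389/800 m = 0.4863 m

braking lasts T_s = (7/20)/5 = 0.0700 s
reaction-phase robot travel = 0.3500·0.2000 = 0.0700 m
robot under decel: 0.3500²/(2·5.0000) = 0.0123 m
person approaches 1.2000·(0.2000+0.0700) = 0.3240 m
margins: 0.0400+0.0250+0.0150 = 0.0800 m
S_min ≈ 0.0700+0.0123+0.3240+0.0800  ⇒  S_min = 389/800 m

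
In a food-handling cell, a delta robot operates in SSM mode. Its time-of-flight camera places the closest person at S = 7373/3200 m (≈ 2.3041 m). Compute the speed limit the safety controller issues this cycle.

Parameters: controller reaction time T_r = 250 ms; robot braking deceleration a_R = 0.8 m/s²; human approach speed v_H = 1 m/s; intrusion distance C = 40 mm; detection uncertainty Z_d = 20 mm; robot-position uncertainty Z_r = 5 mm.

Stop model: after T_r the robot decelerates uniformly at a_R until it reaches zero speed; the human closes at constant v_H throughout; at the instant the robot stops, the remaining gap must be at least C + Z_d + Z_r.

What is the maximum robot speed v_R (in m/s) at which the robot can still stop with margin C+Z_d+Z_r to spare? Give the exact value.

collect terms ⇒ (5/8)·v_R² + (3/2)·v_R + (-1273/640) = 0
  disc = (3/2)² − 4·(5/8)·(-1273/640) = 1849/256 ; √disc = 43/16
  v_R = (−(3/2) + 43/16) / (2·(5/8)) = 19/20 m/s
check:
stop time T_s = (19/20)/(4/5) = 1.1875 s
robot covers v_R·T_r = 0.9500·0.2500 = 0.2375 m before braking
robot covers 0.9500·1.1875 − ½·0.8000·1.1875² = 0.5641 m while stopping
person approaches 1.0000·(0.2500+1.1875) = 1.4375 m
residual clearance needed = 0.0400+0.0200+0.0050 = 0.0650 m
sum ≈ 0.2375+0.5641+1.4375+0.0650 ≈ 2.3041 m = S ✓

v_R_max = 19/20 m/s = 0.9500 m/s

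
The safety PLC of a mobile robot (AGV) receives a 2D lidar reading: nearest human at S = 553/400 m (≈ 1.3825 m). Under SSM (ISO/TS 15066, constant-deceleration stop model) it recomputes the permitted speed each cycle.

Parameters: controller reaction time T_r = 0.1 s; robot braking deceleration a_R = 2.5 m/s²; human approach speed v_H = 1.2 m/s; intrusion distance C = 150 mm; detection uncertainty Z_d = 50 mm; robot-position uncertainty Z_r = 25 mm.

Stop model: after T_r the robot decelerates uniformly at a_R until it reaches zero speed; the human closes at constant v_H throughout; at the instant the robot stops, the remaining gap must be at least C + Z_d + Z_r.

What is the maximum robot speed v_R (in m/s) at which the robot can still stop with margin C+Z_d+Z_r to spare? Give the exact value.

v_R_max = 5/4 m/s = 1.2500 m/s

collect terms ⇒ (1/5)·v_R² + (29/50)·v_R + (-83/80) = 0
  disc = (29/50)² − 4·(1/5)·(-83/80) = 729/625 ; √disc = 27/25
  v_R = (−(29/50) + 27/25) / (2·(1/5)) = 5/4 m/s
check:
T_s = v_R/a_R = (5/4)/(5/2) = 0.5000 s
robot covers v_R·T_r = 1.2500·0.1000 = 0.1250 m before braking
robot covers 1.2500·0.5000 − ½·2.5000·0.5000² = 0.3125 m while stopping
human over T_r+T_s: 1.2000·(0.1000+0.5000) = 0.7200 m
C+Z_d+Z_r = 0.1500+0.0500+0.0250 = 0.2250 m
sum ≈ 0.1250+0.3125+0.7200+0.2250 ≈ 1.3825 m = S ✓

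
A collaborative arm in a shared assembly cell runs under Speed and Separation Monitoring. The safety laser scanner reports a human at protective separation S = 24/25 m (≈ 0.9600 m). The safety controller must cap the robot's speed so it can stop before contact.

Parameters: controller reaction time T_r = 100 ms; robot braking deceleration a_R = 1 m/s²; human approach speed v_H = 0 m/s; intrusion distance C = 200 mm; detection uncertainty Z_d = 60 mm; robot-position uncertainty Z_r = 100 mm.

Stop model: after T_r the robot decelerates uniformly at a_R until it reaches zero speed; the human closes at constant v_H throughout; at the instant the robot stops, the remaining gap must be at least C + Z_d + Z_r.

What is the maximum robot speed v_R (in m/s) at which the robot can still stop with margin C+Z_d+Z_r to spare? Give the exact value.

v_R_max = 1 m/s = 1.0000 m/s

at the boundary: (1/2)·v² + (1/10)·v + (-3/5) = 0
  disc = (1/10)² − 4·(1/2)·(-3/5) = 121/100 ; √disc = 11/10
  v_R = (−(1/10) + 11/10) / (2·(1/2)) = 1 m/s
check:
braking lasts T_s = 1/1 = 1.0000 s
robot in T_r: 1.0000·0.1000 = 0.1000 m
braking distance = 1.0000²/(2·1.0000) = 0.5000 m
person approaches 0.0000·(0.1000+1.0000) = 0.0000 m
C+Z_d+Z_r = 0.2000+0.0600+0.1000 = 0.3600 m
sum ≈ 0.1000+0.5000+0.0000+0.3600 ≈ 0.9600 m = S ✓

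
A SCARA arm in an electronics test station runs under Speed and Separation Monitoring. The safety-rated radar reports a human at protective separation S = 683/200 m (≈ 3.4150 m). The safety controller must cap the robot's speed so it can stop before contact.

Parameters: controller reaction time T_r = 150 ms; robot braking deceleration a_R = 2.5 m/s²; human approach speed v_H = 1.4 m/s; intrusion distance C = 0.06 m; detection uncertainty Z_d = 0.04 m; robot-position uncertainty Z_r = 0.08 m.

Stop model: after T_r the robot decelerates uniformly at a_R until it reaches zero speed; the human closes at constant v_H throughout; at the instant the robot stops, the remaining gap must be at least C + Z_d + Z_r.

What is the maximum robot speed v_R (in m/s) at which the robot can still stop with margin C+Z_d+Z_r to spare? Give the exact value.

v_R_max = 5/2 m/s = 2.5000 m/s

at the boundary: (1/5)·v² + (71/100)·v + (-121/40) = 0
  disc = (71/100)² − 4·(1/5)·(-121/40) = 29241/10000 ; √disc = 171/100
  v_R = (−(71/100) + 171/100) / (2·(1/5)) = 5/2 m/s
check:
stop time T_s = (5/2)/(5/2) = 1.0000 s
robot in T_r: 2.5000·0.1500 = 0.3750 m
braking distance = 2.5000²/(2·2.5000) = 1.2500 m
person approaches 1.4000·(0.1500+1.0000) = 1.6100 m
C+Z_d+Z_r = 0.0600+0.0400+0.0800 = 0.1800 m
sum ≈ 0.3750+1.2500+1.6100+0.1800 ≈ 3.4150 m = S ✓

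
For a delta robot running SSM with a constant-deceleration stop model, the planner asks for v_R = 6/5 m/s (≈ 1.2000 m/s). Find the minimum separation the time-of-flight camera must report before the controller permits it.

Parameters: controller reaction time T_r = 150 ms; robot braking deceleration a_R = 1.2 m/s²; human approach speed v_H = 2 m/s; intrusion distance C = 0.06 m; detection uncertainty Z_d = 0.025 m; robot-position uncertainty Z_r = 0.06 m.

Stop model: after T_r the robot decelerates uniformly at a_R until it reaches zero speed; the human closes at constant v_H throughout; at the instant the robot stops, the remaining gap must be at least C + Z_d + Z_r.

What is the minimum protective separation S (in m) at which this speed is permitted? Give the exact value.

braking lasts T_s = (6/5)/(6/5) = 1.0000 s
robot covers v_R·T_r = 1.2000·0.1500 = 0.1800 m before braking
robot covers 1.2000·1.0000 − ½·1.2000·1.0000² = 0.6000 m while stopping
human over T_r+T_s: 2.0000·(0.1500+1.0000) = 2.3000 m
C+Z_d+Z_r = 0.0600+0.0250+0.0600 = 0.1450 m
S_min ≈ 0.1800+0.6000+2.3000+0.1450  ⇒  S_min = 129/40 m

S_min = 129/40 m = 3.2250 m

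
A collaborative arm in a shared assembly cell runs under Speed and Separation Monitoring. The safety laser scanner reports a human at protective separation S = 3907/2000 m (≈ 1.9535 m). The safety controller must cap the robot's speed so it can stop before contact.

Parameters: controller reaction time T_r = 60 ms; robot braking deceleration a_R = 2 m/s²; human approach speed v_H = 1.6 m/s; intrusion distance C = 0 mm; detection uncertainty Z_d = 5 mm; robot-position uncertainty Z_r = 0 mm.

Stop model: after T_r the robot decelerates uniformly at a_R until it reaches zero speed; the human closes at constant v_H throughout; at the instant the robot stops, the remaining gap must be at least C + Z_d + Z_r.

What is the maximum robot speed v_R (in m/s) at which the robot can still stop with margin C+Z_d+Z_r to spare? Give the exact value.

at the boundary: (1/4)·v² + (43/50)·v + (-741/400) = 0
  disc = (43/50)² − 4·(1/4)·(-741/400) = 25921/10000 ; √disc = 161/100
  v_R = (−(43/50) + 161/100) / (2·(1/4)) = 3/2 m/s
check:
stop time T_s = (3/2)/2 = 0.7500 s
robot in T_r: 1.5000·0.0600 = 0.0900 m
robot under decel: 1.5000²/(2·2.0000) = 0.5625 m
human over T_r+T_s: 1.6000·(0.0600+0.7500) = 1.2960 m
C+Z_d+Z_r = 0.0000+0.0050+0.0000 = 0.0050 m
sum ≈ 0.0900+0.5625+1.2960+0.0050 ≈ 1.9535 m = S ✓

v_R_max = 3/2 m/s = 1.5000 m/s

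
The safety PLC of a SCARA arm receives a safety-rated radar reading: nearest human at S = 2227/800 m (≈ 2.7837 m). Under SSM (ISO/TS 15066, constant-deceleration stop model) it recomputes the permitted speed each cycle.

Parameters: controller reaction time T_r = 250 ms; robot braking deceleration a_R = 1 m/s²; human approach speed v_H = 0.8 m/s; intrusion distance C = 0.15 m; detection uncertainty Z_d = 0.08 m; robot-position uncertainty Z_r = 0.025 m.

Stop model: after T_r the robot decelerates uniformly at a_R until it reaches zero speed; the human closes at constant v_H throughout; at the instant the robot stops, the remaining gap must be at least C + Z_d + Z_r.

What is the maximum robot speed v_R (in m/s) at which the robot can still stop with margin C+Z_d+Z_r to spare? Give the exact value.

v_R_max = 27/20 m/s = 1.3500 m/s

at the boundary: (1/2)·v² + (21/20)·v + (-1863/800) = 0
  disc = (21/20)² − 4·(1/2)·(-1863/800) = 144/25 ; √disc = 12/5
  v_R = (−(21/20) + 12/5) / (2·(1/2)) = 27/20 m/s
check:
stop time T_s = (27/20)/1 = 1.3500 s
robot covers v_R·T_r = 1.3500·0.2500 = 0.3375 m before braking
robot under decel: 1.3500²/(2·1.0000) = 0.9113 m
person approaches 0.8000·(0.2500+1.3500) = 1.2800 m
C+Z_d+Z_r = 0.1500+0.0800+0.0250 = 0.2550 m
sum ≈ 0.3375+0.9113+1.2800+0.2550 ≈ 2.7837 m = S ✓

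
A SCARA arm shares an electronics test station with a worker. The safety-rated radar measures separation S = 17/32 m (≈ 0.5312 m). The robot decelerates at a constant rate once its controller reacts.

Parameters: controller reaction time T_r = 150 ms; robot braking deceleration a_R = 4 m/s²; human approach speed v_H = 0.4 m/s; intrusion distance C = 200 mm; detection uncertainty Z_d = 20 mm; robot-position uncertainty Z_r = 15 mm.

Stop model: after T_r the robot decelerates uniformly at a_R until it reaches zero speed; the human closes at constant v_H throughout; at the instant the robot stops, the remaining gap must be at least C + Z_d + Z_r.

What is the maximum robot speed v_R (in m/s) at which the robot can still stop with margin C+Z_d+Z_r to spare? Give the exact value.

v_R_max = 7/10 m/s = 0.7000 m/s

at the boundary: (1/8)·v² + (1/4)·v + (-189/800) = 0
  disc = (1/4)² − 4·(1/8)·(-189/800) = 289/1600 ; √disc = 17/40
  v_R = (−(1/4) + 17/40) / (2·(1/8)) = 7/10 m/s
check:
stop time T_s = (7/10)/4 = 0.1750 s
robot covers v_R·T_r = 0.7000·0.1500 = 0.1050 m before braking
robot covers 0.7000·0.1750 − ½·4.0000·0.1750² = 0.0612 m while stopping
human closes 0.4000·0.3250 = 0.1300 m
margins: 0.2000+0.0200+0.0150 = 0.2350 m
sum ≈ 0.1050+0.0612+0.1300+0.2350 ≈ 0.5312 m = S ✓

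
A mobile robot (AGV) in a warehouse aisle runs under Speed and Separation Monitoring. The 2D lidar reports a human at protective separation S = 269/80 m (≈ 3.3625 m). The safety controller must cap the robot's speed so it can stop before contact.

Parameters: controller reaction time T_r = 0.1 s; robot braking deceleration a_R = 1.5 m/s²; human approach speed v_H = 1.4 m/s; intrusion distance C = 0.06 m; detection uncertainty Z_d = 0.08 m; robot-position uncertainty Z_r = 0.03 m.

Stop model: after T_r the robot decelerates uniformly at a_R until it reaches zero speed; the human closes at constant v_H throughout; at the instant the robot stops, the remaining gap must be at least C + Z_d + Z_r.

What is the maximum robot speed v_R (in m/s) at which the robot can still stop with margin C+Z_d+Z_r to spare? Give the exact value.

v_R_max = 37/20 m/s = 1.8500 m/s

quadratic (1/3)·v² + (31/30)·v + (-1221/400) = 0
  disc = (31/30)² − 4·(1/3)·(-1221/400) = 1156/225 ; √disc = 34/15
  v_R = (−(31/30) + 34/15) / (2·(1/3)) = 37/20 m/s
check:
stop time T_s = (37/20)/(3/2) = 1.2333 s
reaction-phase robot travel = 1.8500·0.1000 = 0.1850 m
braking distance = 1.8500²/(2·1.5000) = 1.1408 m
human over T_r+T_s: 1.4000·(0.1000+1.2333) = 1.8667 m
margins: 0.0600+0.0800+0.0300 = 0.1700 m
sum ≈ 0.1850+1.1408+1.8667+0.1700 ≈ 3.3625 m = S ✓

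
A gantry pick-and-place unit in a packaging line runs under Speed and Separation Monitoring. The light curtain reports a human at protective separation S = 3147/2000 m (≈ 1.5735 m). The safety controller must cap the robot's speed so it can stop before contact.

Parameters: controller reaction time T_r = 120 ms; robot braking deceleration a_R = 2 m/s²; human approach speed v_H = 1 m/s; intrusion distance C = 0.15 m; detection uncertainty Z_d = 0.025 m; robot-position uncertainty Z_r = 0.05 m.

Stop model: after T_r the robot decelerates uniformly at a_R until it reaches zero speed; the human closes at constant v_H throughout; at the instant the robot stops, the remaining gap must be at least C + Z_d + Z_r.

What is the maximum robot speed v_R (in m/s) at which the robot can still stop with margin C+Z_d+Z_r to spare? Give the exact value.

collect terms ⇒ (1/4)·v_R² + (31/50)·v_R + (-2457/2000) = 0
  disc = (31/50)² − 4·(1/4)·(-2457/2000) = 16129/10000 ; √disc = 127/100
  v_R = (−(31/50) + 127/100) / (2·(1/4)) = 13/10 m/s
check:
braking lasts T_s = (13/10)/2 = 0.6500 s
robot in T_r: 1.3000·0.1200 = 0.1560 m
robot under decel: 1.3000²/(2·2.0000) = 0.4225 m
person approaches 1.0000·(0.1200+0.6500) = 0.7700 m
margins: 0.1500+0.0250+0.0500 = 0.2250 m
sum ≈ 0.1560+0.4225+0.7700+0.2250 ≈ 1.5735 m = S ✓

v_R_max = 13/10 m/s = 1.3000 m/s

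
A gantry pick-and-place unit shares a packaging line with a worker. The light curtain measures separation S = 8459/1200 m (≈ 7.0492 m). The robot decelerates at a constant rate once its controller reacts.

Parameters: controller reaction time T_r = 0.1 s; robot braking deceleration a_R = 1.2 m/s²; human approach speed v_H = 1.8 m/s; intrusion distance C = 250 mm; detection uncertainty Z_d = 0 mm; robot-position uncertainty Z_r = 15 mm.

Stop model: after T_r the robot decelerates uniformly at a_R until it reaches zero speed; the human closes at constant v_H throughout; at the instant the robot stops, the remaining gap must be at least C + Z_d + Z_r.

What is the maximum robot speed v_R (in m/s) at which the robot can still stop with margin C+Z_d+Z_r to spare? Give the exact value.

v_R_max = 5/2 m/s = 2.5000 m/s

at the boundary: (5/12)·v² + (8/5)·v + (-317/48) = 0
  disc = (8/5)² − 4·(5/12)·(-317/48) = 48841/3600 ; √disc = 221/60
  v_R = (−(8/5) + 221/60) / (2·(5/12)) = 5/2 m/s
check:
braking lasts T_s = (5/2)/(6/5) = 2.0833 s
reaction-phase robot travel = 2.5000·0.1000 = 0.2500 m
braking distance = 2.5000²/(2·1.2000) = 2.6042 m
human closes 1.8000·2.1833 = 3.9300 m
C+Z_d+Z_r = 0.2500+0.0000+0.0150 = 0.2650 m
sum ≈ 0.2500+2.6042+3.9300+0.2650 ≈ 7.0492 m = S ✓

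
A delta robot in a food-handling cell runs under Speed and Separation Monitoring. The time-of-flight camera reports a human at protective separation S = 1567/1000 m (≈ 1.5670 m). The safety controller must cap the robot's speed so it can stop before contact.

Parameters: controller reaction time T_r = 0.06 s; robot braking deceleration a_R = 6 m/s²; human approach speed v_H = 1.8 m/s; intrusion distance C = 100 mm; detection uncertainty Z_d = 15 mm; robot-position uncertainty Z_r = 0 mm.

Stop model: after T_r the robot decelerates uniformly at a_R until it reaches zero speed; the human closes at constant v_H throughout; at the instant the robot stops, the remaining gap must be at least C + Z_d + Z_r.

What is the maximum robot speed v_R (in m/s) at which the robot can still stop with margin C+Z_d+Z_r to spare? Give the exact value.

v_R_max = 12/5 m/s = 2.4000 m/s

collect terms ⇒ (1/12)·v_R² + (9/25)·v_R + (-168/125) = 0
  disc = (9/25)² − 4·(1/12)·(-168/125) = 361/625 ; √disc = 19/25
  v_R = (−(9/25) + 19/25) / (2·(1/12)) = 12/5 m/s
check:
T_s = v_R/a_R = (12/5)/6 = 0.4000 s
robot in T_r: 2.4000·0.0600 = 0.1440 m
robot covers 2.4000·0.4000 − ½·6.0000·0.4000² = 0.4800 m while stopping
human over T_r+T_s: 1.8000·(0.0600+0.4000) = 0.8280 m
margins: 0.1000+0.0150+0.0000 = 0.1150 m
sum ≈ 0.1440+0.4800+0.8280+0.1150 ≈ 1.5670 m = S ✓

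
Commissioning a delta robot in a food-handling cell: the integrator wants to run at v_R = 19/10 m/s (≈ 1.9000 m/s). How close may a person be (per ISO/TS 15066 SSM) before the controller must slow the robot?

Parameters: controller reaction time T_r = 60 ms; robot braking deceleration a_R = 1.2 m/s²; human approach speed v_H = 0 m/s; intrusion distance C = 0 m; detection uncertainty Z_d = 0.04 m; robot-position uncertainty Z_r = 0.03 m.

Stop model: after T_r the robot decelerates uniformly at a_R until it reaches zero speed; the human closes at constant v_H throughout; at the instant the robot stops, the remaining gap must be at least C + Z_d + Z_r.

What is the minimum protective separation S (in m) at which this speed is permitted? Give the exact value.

S_min = 10129/6000 m = 1.6882 m

T_s = v_R/a_R = (19/10)/(6/5) = 1.5833 s
robot covers v_R·T_r = 1.9000·0.0600 = 0.1140 m before braking
robot under decel: 1.9000²/(2·1.2000) = 1.5042 m
person approaches 0.0000·(0.0600+1.5833) = 0.0000 m
margins: 0.0000+0.0400+0.0300 = 0.0700 m
S_min ≈ 0.1140+1.5042+0.0000+0.0700  ⇒  S_min = 10129/6000 m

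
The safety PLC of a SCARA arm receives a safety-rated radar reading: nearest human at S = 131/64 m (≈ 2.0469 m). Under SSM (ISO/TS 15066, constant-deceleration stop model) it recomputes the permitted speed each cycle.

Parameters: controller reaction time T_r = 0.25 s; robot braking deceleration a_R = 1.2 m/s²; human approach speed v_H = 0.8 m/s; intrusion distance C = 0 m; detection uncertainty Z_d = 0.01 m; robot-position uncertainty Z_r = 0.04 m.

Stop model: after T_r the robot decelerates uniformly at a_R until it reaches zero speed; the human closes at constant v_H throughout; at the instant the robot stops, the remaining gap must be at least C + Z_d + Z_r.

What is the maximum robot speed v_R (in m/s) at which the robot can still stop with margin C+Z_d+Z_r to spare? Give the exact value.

collect terms ⇒ (5/12)·v_R² + (11/12)·v_R + (-115/64) = 0
  disc = (11/12)² − 4·(5/12)·(-115/64) = 2209/576 ; √disc = 47/24
  v_R = (−(11/12) + 47/24) / (2·(5/12)) = 5/4 m/s
check:
stop time T_s = (5/4)/(6/5) = 1.0417 s
robot covers v_R·T_r = 1.2500·0.2500 = 0.3125 m before braking
robot covers 1.2500·1.0417 − ½·1.2000·1.0417² = 0.6510 m while stopping
human over T_r+T_s: 0.8000·(0.2500+1.0417) = 1.0333 m
margins: 0.0000+0.0100+0.0400 = 0.0500 m
sum ≈ 0.3125+0.6510+1.0333+0.0500 ≈ 2.0469 m = S ✓

v_R_max = 5/4 m/s = 1.2500 m/s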